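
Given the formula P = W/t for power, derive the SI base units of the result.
Units of each symbol in P = W/t:
  W (work): kg·m²/s²
  t (time): s  → in the denominator, contributes 1/s

Multiplying the contributions: [kg·m²/s²] · [1/s]
Adding exponents of each base unit: kg: 1, m: 2, s: -3
SI base units of power: kg·m²/s³

Answer: kg·m²/s³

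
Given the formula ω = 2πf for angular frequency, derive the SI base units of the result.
Units of each symbol in ω = 2πf:
  f (frequency): 1/s
  The factor 2π is dimensionless.

Multiplying the contributions: [1/s]
Adding exponents of each base unit: s: -1
SI base units of angular frequency: 1/s

Answer: 1/s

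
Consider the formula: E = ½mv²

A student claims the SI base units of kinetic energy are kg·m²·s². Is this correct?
Units of each symbol in E = ½mv²:
  m (mass): kg
  v (speed): m/s  → to the power 2, contributes m²/s²
  The factor ½ is dimensionless.

Multiplying the contributions: [kg] · [m²/s²]
Adding exponents of each base unit: kg: 1, m: 2, s: -2
SI base units of kinetic energy: kg·m²/s²

The claimed units kg·m²·s² (exponents kg: 1, m: 2, s: 2) do not match the derived units kg·m²/s² (exponents kg: 1, m: 2, s: -2), so the claim is incorrect.

Answer: No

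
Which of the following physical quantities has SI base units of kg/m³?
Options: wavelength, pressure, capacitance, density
Checking the SI base units of each option:
  wavelength (λ = v/f): m  ✗
  pressure (P = F/A): kg/(m·s²)  ✗
  capacitance (C = Q/V): s⁴·A²/(kg·m²)  ✗
  density (ρ = m/V): kg/m³  ✓ matches

Only density has units kg/m³.

Answer: density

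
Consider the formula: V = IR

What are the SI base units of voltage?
Units of each symbol in V = IR:
  I (current): A
  R (resistance, in ohms): kg·m²/(s³·A²)

Multiplying the contributions: [A] · [kg·m²/(s³·A²)]
Adding exponents of each base unit: kg: 1, m: 2, s: -3, A: -1
SI base units of voltage: kg·m²/(s³·A)

Answer: kg·m²/(s³·A)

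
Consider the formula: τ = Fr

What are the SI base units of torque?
Units of each symbol in τ = Fr:
  F (force): kg·m/s²
  r (lever arm): m

Multiplying the contributions: [kg·m/s²] · [m]
Adding exponents of each base unit: kg: 1, m: 2, s: -2
SI base units of torque: kg·m²/s²

Answer: kg·m²/s²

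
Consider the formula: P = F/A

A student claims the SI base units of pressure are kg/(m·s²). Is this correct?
Units of each symbol in P = F/A:
  F (force): kg·m/s²
  A (area): m²  → in the denominator, contributes 1/m²

Multiplying the contributions: [kg·m/s²] · [1/m²]
Adding exponents of each base unit: kg: 1, m: -1, s: -2
SI base units of pressure: kg/(m·s²)

The claimed units kg/(m·s²) match the derived units, so the claim is correct.

Answer: Yes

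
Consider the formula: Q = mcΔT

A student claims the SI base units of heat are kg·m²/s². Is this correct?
Units of each symbol in Q = mcΔT:
  m (mass): kg
  c (specific heat capacity, in J/(kg·K)): m²/(s²·K)
  ΔT (temperature change): K

Multiplying the contributions: [kg] · [m²/(s²·K)] · [K]
Adding exponents of each base unit: kg: 1, m: 2, s: -2
SI base units of heat: kg·m²/s²

The claimed units kg·m²/s² match the derived units, so the claim is correct.

Answer: Yes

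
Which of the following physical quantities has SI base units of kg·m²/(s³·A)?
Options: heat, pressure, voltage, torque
Checking the SI base units of each option:
  heat (Q = mcΔT): kg·m²/s²  ✗
  pressure (P = F/A): kg/(m·s²)  ✗
  voltage (V = IR): kg·m²/(s³·A)  ✓ matches
  torque (τ = Fr): kg·m²/s²  ✗

Only voltage has units kg·m²/(s³·A).

Answer: voltage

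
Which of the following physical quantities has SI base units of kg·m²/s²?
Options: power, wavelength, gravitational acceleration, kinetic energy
Checking the SI base units of each option:
  power (P = W/t): kg·m²/s³  ✗
  wavelength (λ = v/f): m  ✗
  gravitational acceleration (g = GM/r²): m/s²  ✗
  kinetic energy (E = ½mv²): kg·m²/s²  ✓ matches

Only kinetic energy has units kg·m²/s².

Answer: kinetic energy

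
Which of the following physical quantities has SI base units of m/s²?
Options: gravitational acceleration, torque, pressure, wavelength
Checking the SI base units of each option:
  gravitational acceleration (g = GM/r²): m/s²  ✓ matches
  torque (τ = Fr): kg·m²/s²  ✗
  pressure (P = F/A): kg/(m·s²)  ✗
  wavelength (λ = v/f): m  ✗

Only gravitational acceleration has units m/s².

Answer: gravitational acceleration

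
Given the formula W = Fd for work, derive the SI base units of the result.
Units of each symbol in W = Fd:
  F (force): kg·m/s²
  d (displacement): m

Multiplying the contributions: [kg·m/s²] · [m]
Adding exponents of each base unit: kg: 1, m: 2, s: -2
SI base units of work: kg·m²/s²

Answer: kg·m²/s²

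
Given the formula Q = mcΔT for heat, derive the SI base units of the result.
Units of each symbol in Q = mcΔT:
  m (mass): kg
  c (specific heat capacity, in J/(kg·K)): m²/(s²·K)
  ΔT (temperature change): K

Multiplying the contributions: [kg] · [m²/(s²·K)] · [K]
Adding exponents of each base unit: kg: 1, m: 2, s: -2
SI base units of heat: kg·m²/s²

Answer: kg·m²/s²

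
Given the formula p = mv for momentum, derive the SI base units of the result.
Units of each symbol in p = mv:
  m (mass): kg
  v (velocity): m/s

Multiplying the contributions: [kg] · [m/s]
Adding exponents of each base unit: kg: 1, m: 1, s: -1
SI base units of momentum: kg·m/s

Answer: kg·m/s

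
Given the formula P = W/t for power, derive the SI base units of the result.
Units of each symbol in P = W/t:
  W (work): kg·m²/s²
  t (time): s  → in the denominator, contributes 1/s

Multiplying the contributions: [kg·m²/s²] · [1/s]
Adding exponents of each base unit: kg: 1, m: 2, s: -3
SI base units of power: kg·m²/s³

Answer: kg·m²/s³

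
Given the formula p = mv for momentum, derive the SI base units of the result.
Units of each symbol in p = mv:
  m (mass): kg
  v (velocity): m/s

Multiplying the contributions: [kg] · [m/s]
Adding exponents of each base unit: kg: 1, m: 1, s: -1
SI base units of momentum: kg·m/s

Answer: kg·m/s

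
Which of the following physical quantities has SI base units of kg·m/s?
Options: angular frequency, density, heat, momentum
Checking the SI base units of each option:
  angular frequency (ω = 2πf): 1/s  ✗
  density (ρ = m/V): kg/m³  ✗
  heat (Q = mcΔT): kg·m²/s²  ✗
  momentum (p = mv): kg·m/s  ✓ matches

Only momentum has units kg·m/s.

Answer: momentum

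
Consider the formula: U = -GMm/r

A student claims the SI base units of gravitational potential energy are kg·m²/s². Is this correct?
Units of each symbol in U = -GMm/r:
  G (gravitational constant): m³/(kg·s²)
  M (mass): kg
  m (mass): kg
  r (distance): m  → in the denominator, contributes 1/m
  The minus sign does not affect the units.

Multiplying the contributions: [m³/(kg·s²)] · [kg] · [kg] · [1/m]
Adding exponents of each base unit: kg: 1, m: 2, s: -2
SI base units of gravitational potential energy: kg·m²/s²

The claimed units kg·m²/s² match the derived units, so the claim is correct.

Answer: Yes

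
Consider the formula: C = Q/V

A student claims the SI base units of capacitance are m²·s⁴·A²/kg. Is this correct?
Units of each symbol in C = Q/V:
  Q (charge, in coulombs): s·A
  V (voltage, in volts): kg·m²/(s³·A)  → in the denominator, contributes s³·A/(kg·m²)

Multiplying the contributions: [s·A] · [s³·A/(kg·m²)]
Adding exponents of each base unit: kg: -1, m: -2, s: 4, A: 2
SI base units of capacitance: s⁴·A²/(kg·m²)

The claimed units m²·s⁴·A²/kg (exponents kg: -1, m: 2, s: 4, A: 2) do not match the derived units s⁴·A²/(kg·m²) (exponents kg: -1, m: -2, s: 4, A: 2), so the claim is incorrect.

Answer: No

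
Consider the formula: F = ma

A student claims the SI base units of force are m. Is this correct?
Units of each symbol in F = ma:
  m (mass): kg
  a (acceleration): m/s²

Multiplying the contributions: [kg] · [m/s²]
Adding exponents of each base unit: kg: 1, m: 1, s: -2
SI base units of force: kg·m/s²

The claimed units m (exponents m: 1) do not match the derived units kg·m/s² (exponents kg: 1, m: 1, s: -2), so the claim is incorrect.

Answer: No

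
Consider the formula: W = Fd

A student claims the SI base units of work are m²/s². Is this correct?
Units of each symbol in W = Fd:
  F (force): kg·m/s²
  d (displacement): m

Multiplying the contributions: [kg·m/s²] · [m]
Adding exponents of each base unit: kg: 1, m: 2, s: -2
SI base units of work: kg·m²/s²

The claimed units m²/s² (exponents m: 2, s: -2) do not match the derived units kg·m²/s² (exponents kg: 1, m: 2, s: -2), so the claim is incorrect.

Answer: No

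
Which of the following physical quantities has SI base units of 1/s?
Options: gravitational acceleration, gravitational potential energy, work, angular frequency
Checking the SI base units of each option:
  gravitational acceleration (g = GM/r²): m/s²  ✗
  gravitational potential energy (U = -GMm/r): kg·m²/s²  ✗
  work (W = Fd): kg·m²/s²  ✗
  angular frequency (ω = 2πf): 1/s  ✓ matches

Only angular frequency has units 1/s.

Answer: angular frequency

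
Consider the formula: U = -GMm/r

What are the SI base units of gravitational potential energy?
Units of each symbol in U = -GMm/r:
  G (gravitational constant): m³/(kg·s²)
  M (mass): kg
  m (mass): kg
  r (distance): m  → in the denominator, contributes 1/m
  The minus sign does not affect the units.

Multiplying the contributions: [m³/(kg·s²)] · [kg] · [kg] · [1/m]
Adding exponents of each base unit: kg: 1, m: 2, s: -2
SI base units of gravitational potential energy: kg·m²/s²

Answer: kg·m²/s²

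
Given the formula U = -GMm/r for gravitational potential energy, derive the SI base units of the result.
Units of each symbol in U = -GMm/r:
  G (gravitational constant): m³/(kg·s²)
  M (mass): kg
  m (mass): kg
  r (distance): m  → in the denominator, contributes 1/m
  The minus sign does not affect the units.

Multiplying the contributions: [m³/(kg·s²)] · [kg] · [kg] · [1/m]
Adding exponents of each base unit: kg: 1, m: 2, s: -2
SI base units of gravitational potential energy: kg·m²/s²

Answer: kg·m²/s²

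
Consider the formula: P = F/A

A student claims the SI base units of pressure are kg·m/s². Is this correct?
Units of each symbol in P = F/A:
  F (force): kg·m/s²
  A (area): m²  → in the denominator, contributes 1/m²

Multiplying the contributions: [kg·m/s²] · [1/m²]
Adding exponents of each base unit: kg: 1, m: -1, s: -2
SI base units of pressure: kg/(m·s²)

The claimed units kg·m/s² (exponents kg: 1, m: 1, s: -2) do not match the derived units kg/(m·s²) (exponents kg: 1, m: -1, s: -2), so the claim is incorrect.

Answer: No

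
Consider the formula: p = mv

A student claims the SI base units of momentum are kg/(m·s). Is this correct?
Units of each symbol in p = mv:
  m (mass): kg
  v (velocity): m/s

Multiplying the contributions: [kg] · [m/s]
Adding exponents of each base unit: kg: 1, m: 1, s: -1
SI base units of momentum: kg·m/s

The claimed units kg/(m·s) (exponents kg: 1, m: -1, s: -1) do not match the derived units kg·m/s (exponents kg: 1, m: 1, s: -1), so the claim is incorrect.

Answer: No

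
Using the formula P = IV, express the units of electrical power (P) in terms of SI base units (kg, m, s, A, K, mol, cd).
Units of each symbol in P = IV:
  I (current): A
  V (voltage, in volts): kg·m²/(s³·A)

Multiplying the contributions: [A] · [kg·m²/(s³·A)]
Adding exponents of each base unit: kg: 1, m: 2, s: -3
SI base units of electrical power: kg·m²/s³

Answer: kg·m²/s³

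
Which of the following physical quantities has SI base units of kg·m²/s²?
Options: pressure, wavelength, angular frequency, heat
Checking the SI base units of each option:
  pressure (P = F/A): kg/(m·s²)  ✗
  wavelength (λ = v/f): m  ✗
  angular frequency (ω = 2πf): 1/s  ✗
  heat (Q = mcΔT): kg·m²/s²  ✓ matches

Only heat has units kg·m²/s².

Answer: heat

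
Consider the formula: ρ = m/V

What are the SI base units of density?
Units of each symbol in ρ = m/V:
  m (mass): kg
  V (volume): m³  → in the denominator, contributes 1/m³

Multiplying the contributions: [kg] · [1/m³]
Adding exponents of each base unit: kg: 1, m: -3
SI base units of density: kg/m³

Answer: kg/m³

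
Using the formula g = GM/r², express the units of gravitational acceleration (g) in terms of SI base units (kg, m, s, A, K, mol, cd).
Units of each symbol in g = GM/r²:
  G (gravitational constant): m³/(kg·s²)
  M (mass): kg
  r (distance): m  → to the power 2 in the denominator, contributes 1/m²

Multiplying the contributions: [m³/(kg·s²)] · [kg] · [1/m²]
Adding exponents of each base unit: m: 1, s: -2
SI base units of gravitational acceleration: m/s²

Answer: m/s²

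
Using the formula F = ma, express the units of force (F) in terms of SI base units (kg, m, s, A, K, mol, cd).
Units of each symbol in F = ma:
  m (mass): kg
  a (acceleration): m/s²

Multiplying the contributions: [kg] · [m/s²]
Adding exponents of each base unit: kg: 1, m: 1, s: -2
SI base units of force: kg·m/s²

Answer: kg·m/s²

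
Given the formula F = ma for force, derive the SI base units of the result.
Units of each symbol in F = ma:
  m (mass): kg
  a (acceleration): m/s²

Multiplying the contributions: [kg] · [m/s²]
Adding exponents of each base unit: kg: 1, m: 1, s: -2
SI base units of force: kg·m/s²

Answer: kg·m/s²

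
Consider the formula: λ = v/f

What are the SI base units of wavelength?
Units of each symbol in λ = v/f:
  v (wave speed): m/s
  f (frequency): 1/s  → in the denominator, contributes s

Multiplying the contributions: [m/s] · [s]
Adding exponents of each base unit: m: 1
SI base units of wavelength: m

Answer: m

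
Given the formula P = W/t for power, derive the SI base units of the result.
Units of each symbol in P = W/t:
  W (work): kg·m²/s²
  t (time): s  → in the denominator, contributes 1/s

Multiplying the contributions: [kg·m²/s²] · [1/s]
Adding exponents of each base unit: kg: 1, m: 2, s: -3
SI base units of power: kg·m²/s³

Answer: kg·m²/s³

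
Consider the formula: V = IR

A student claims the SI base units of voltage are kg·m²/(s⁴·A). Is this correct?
Units of each symbol in V = IR:
  I (current): A
  R (resistance, in ohms): kg·m²/(s³·A²)

Multiplying the contributions: [A] · [kg·m²/(s³·A²)]
Adding exponents of each base unit: kg: 1, m: 2, s: -3, A: -1
SI base units of voltage: kg·m²/(s³·A)

The claimed units kg·m²/(s⁴·A) (exponents kg: 1, m: 2, s: -4, A: -1) do not match the derived units kg·m²/(s³·A) (exponents kg: 1, m: 2, s: -3, A: -1), so the claim is incorrect.

Answer: No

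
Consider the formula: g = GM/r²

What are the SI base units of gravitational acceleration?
Units of each symbol in g = GM/r²:
  G (gravitational constant): m³/(kg·s²)
  M (mass): kg
  r (distance): m  → to the power 2 in the denominator, contributes 1/m²

Multiplying the contributions: [m³/(kg·s²)] · [kg] · [1/m²]
Adding exponents of each base unit: m: 1, s: -2
SI base units of gravitational acceleration: m/s²

Answer: m/s²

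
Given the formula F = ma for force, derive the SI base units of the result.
Units of each symbol in F = ma:
  m (mass): kg
  a (acceleration): m/s²

Multiplying the contributions: [kg] · [m/s²]
Adding exponents of each base unit: kg: 1, m: 1, s: -2
SI base units of force: kg·m/s²

Answer: kg·m/s²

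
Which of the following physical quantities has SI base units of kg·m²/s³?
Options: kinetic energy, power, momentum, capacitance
Checking the SI base units of each option:
  kinetic energy (E = ½mv²): kg·m²/s²  ✗
  power (P = W/t): kg·m²/s³  ✓ matches
  momentum (p = mv): kg·m/s  ✗
  capacitance (C = Q/V): s⁴·A²/(kg·m²)  ✗

Only power has units kg·m²/s³.

Answer: power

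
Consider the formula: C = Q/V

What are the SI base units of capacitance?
Units of each symbol in C = Q/V:
  Q (charge, in coulombs): s·A
  V (voltage, in volts): kg·m²/(s³·A)  → in the denominator, contributes s³·A/(kg·m²)

Multiplying the contributions: [s·A] · [s³·A/(kg·m²)]
Adding exponents of each base unit: kg: -1, m: -2, s: 4, A: 2
SI base units of capacitance: s⁴·A²/(kg·m²)

Answer: s⁴·A²/(kg·m²)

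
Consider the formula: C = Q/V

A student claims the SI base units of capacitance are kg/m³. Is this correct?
Units of each symbol in C = Q/V:
  Q (charge, in coulombs): s·A
  V (voltage, in volts): kg·m²/(s³·A)  → in the denominator, contributes s³·A/(kg·m²)

Multiplying the contributions: [s·A] · [s³·A/(kg·m²)]
Adding exponents of each base unit: kg: -1, m: -2, s: 4, A: 2
SI base units of capacitance: s⁴·A²/(kg·m²)

The claimed units kg/m³ (exponents kg: 1, m: -3) do not match the derived units s⁴·A²/(kg·m²) (exponents kg: -1, m: -2, s: 4, A: 2), so the claim is incorrect.

Answer: No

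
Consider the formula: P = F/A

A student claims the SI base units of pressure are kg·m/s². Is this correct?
Units of each symbol in P = F/A:
  F (force): kg·m/s²
  A (area): m²  → in the denominator, contributes 1/m²

Multiplying the contributions: [kg·m/s²] · [1/m²]
Adding exponents of each base unit: kg: 1, m: -1, s: -2
SI base units of pressure: kg/(m·s²)

The claimed units kg·m/s² (exponents kg: 1, m: 1, s: -2) do not match the derived units kg/(m·s²) (exponents kg: 1, m: -1, s: -2), so the claim is incorrect.

Answer: No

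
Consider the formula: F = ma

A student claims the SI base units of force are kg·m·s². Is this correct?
Units of each symbol in F = ma:
  m (mass): kg
  a (acceleration): m/s²

Multiplying the contributions: [kg] · [m/s²]
Adding exponents of each base unit: kg: 1, m: 1, s: -2
SI base units of force: kg·m/s²

The claimed units kg·m·s² (exponents kg: 1, m: 1, s: 2) do not match the derived units kg·m/s² (exponents kg: 1, m: 1, s: -2), so the claim is incorrect.

Answer: No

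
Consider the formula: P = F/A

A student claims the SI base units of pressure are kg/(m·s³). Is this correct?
Units of each symbol in P = F/A:
  F (force): kg·m/s²
  A (area): m²  → in the denominator, contributes 1/m²

Multiplying the contributions: [kg·m/s²] · [1/m²]
Adding exponents of each base unit: kg: 1, m: -1, s: -2
SI base units of pressure: kg/(m·s²)

The claimed units kg/(m·s³) (exponents kg: 1, m: -1, s: -3) do not match the derived units kg/(m·s²) (exponents kg: 1, m: -1, s: -2), so the claim is incorrect.

Answer: No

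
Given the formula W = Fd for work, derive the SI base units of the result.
Units of each symbol in W = Fd:
  F (force): kg·m/s²
  d (displacement): m

Multiplying the contributions: [kg·m/s²] · [m]
Adding exponents of each base unit: kg: 1, m: 2, s: -2
SI base units of work: kg·m²/s²

Answer: kg·m²/s²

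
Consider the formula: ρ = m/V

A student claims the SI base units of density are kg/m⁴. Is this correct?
Units of each symbol in ρ = m/V:
  m (mass): kg
  V (volume): m³  → in the denominator, contributes 1/m³

Multiplying the contributions: [kg] · [1/m³]
Adding exponents of each base unit: kg: 1, m: -3
SI base units of density: kg/m³

The claimed units kg/m⁴ (exponents kg: 1, m: -4) do not match the derived units kg/m³ (exponents kg: 1, m: -3), so the claim is incorrect.

Answer: No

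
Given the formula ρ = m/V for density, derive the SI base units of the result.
Units of each symbol in ρ = m/V:
  m (mass): kg
  V (volume): m³  → in the denominator, contributes 1/m³

Multiplying the contributions: [kg] · [1/m³]
Adding exponents of each base unit: kg: 1, m: -3
SI base units of density: kg/m³

Answer: kg/m³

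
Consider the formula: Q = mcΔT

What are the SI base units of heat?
Units of each symbol in Q = mcΔT:
  m (mass): kg
  c (specific heat capacity, in J/(kg·K)): m²/(s²·K)
  ΔT (temperature change): K

Multiplying the contributions: [kg] · [m²/(s²·K)] · [K]
Adding exponents of each base unit: kg: 1, m: 2, s: -2
SI base units of heat: kg·m²/s²

Answer: kg·m²/s²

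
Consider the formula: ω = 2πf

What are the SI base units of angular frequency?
Units of each symbol in ω = 2πf:
  f (frequency): 1/s
  The factor 2π is dimensionless.

Multiplying the contributions: [1/s]
Adding exponents of each base unit: s: -1
SI base units of angular frequency: 1/s

Answer: 1/s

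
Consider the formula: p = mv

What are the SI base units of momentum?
Units of each symbol in p = mv:
  m (mass): kg
  v (velocity): m/s

Multiplying the contributions: [kg] · [m/s]
Adding exponents of each base unit: kg: 1, m: 1, s: -1
SI base units of momentum: kg·m/s

Answer: kg·m/s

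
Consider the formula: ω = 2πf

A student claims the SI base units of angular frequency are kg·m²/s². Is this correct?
Units of each symbol in ω = 2πf:
  f (frequency): 1/s
  The factor 2π is dimensionless.

Multiplying the contributions: [1/s]
Adding exponents of each base unit: s: -1
SI base units of angular frequency: 1/s

The claimed units kg·m²/s² (exponents kg: 1, m: 2, s: -2) do not match the derived units 1/s (exponents s: -1), so the claim is incorrect.

Answer: No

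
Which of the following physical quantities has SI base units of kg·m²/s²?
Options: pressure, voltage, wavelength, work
Checking the SI base units of each option:
  pressure (P = F/A): kg/(m·s²)  ✗
  voltage (V = IR): kg·m²/(s³·A)  ✗
  wavelength (λ = v/f): m  ✗
  work (W = Fd): kg·m²/s²  ✓ matches

Only work has units kg·m²/s².

Answer: work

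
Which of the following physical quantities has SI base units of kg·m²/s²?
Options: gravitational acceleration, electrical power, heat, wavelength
Checking the SI base units of each option:
  gravitational acceleration (g = GM/r²): m/s²  ✗
  electrical power (P = IV): kg·m²/s³  ✗
  heat (Q = mcΔT): kg·m²/s²  ✓ matches
  wavelength (λ = v/f): m  ✗

Only heat has units kg·m²/s².

Answer: heat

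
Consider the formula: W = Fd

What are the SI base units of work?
Units of each symbol in W = Fd:
  F (force): kg·m/s²
  d (displacement): m

Multiplying the contributions: [kg·m/s²] · [m]
Adding exponents of each base unit: kg: 1, m: 2, s: -2
SI base units of work: kg·m²/s²

Answer: kg·m²/s²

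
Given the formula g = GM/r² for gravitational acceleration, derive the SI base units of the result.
Units of each symbol in g = GM/r²:
  G (gravitational constant): m³/(kg·s²)
  M (mass): kg
  r (distance): m  → to the power 2 in the denominator, contributes 1/m²

Multiplying the contributions: [m³/(kg·s²)] · [kg] · [1/m²]
Adding exponents of each base unit: m: 1, s: -2
SI base units of gravitational acceleration: m/s²

Answer: m/s²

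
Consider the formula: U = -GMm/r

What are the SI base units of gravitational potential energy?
Units of each symbol in U = -GMm/r:
  G (gravitational constant): m³/(kg·s²)
  M (mass): kg
  m (mass): kg
  r (distance): m  → in the denominator, contributes 1/m
  The minus sign does not affect the units.

Multiplying the contributions: [m³/(kg·s²)] · [kg] · [kg] · [1/m]
Adding exponents of each base unit: kg: 1, m: 2, s: -2
SI base units of gravitational potential energy: kg·m²/s²

Answer: kg·m²/s²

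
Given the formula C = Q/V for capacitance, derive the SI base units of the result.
Units of each symbol in C = Q/V:
  Q (charge, in coulombs): s·A
  V (voltage, in volts): kg·m²/(s³·A)  → in the denominator, contributes s³·A/(kg·m²)

Multiplying the contributions: [s·A] · [s³·A/(kg·m²)]
Adding exponents of each base unit: kg: -1, m: -2, s: 4, A: 2
SI base units of capacitance: s⁴·A²/(kg·m²)

Answer: s⁴·A²/(kg·m²)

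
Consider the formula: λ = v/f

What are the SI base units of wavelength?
Units of each symbol in λ = v/f:
  v (wave speed): m/s
  f (frequency): 1/s  → in the denominator, contributes s

Multiplying the contributions: [m/s] · [s]
Adding exponents of each base unit: m: 1
SI base units of wavelength: m

Answer: m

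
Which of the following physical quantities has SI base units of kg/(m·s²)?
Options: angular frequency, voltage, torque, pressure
Checking the SI base units of each option:
  angular frequency (ω = 2πf): 1/s  ✗
  voltage (V = IR): kg·m²/(s³·A)  ✗
  torque (τ = Fr): kg·m²/s²  ✗
  pressure (P = F/A): kg/(m·s²)  ✓ matches

Only pressure has units kg/(m·s²).

Answer: pressure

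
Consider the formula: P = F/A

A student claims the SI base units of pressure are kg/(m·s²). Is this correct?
Units of each symbol in P = F/A:
  F (force): kg·m/s²
  A (area): m²  → in the denominator, contributes 1/m²

Multiplying the contributions: [kg·m/s²] · [1/m²]
Adding exponents of each base unit: kg: 1, m: -1, s: -2
SI base units of pressure: kg/(m·s²)

The claimed units kg/(m·s²) match the derived units, so the claim is correct.

Answer: Yes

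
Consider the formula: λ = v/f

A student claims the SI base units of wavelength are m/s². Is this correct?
Units of each symbol in λ = v/f:
  v (wave speed): m/s
  f (frequency): 1/s  → in the denominator, contributes s

Multiplying the contributions: [m/s] · [s]
Adding exponents of each base unit: m: 1
SI base units of wavelength: m

The claimed units m/s² (exponents m: 1, s: -2) do not match the derived units m (exponents m: 1), so the claim is incorrect.

Answer: No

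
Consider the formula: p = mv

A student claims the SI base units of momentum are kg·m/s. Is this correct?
Units of each symbol in p = mv:
  m (mass): kg
  v (velocity): m/s

Multiplying the contributions: [kg] · [m/s]
Adding exponents of each base unit: kg: 1, m: 1, s: -1
SI base units of momentum: kg·m/s

The claimed units kg·m/s match the derived units, so the claim is correct.

Answer: Yes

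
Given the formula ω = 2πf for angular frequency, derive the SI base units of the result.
Units of each symbol in ω = 2πf:
  f (frequency): 1/s
  The factor 2π is dimensionless.

Multiplying the contributions: [1/s]
Adding exponents of each base unit: s: -1
SI base units of angular frequency: 1/s

Answer: 1/s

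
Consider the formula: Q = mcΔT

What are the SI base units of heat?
Units of each symbol in Q = mcΔT:
  m (mass): kg
  c (specific heat capacity, in J/(kg·K)): m²/(s²·K)
  ΔT (temperature change): K

Multiplying the contributions: [kg] · [m²/(s²·K)] · [K]
Adding exponents of each base unit: kg: 1, m: 2, s: -2
SI base units of heat: kg·m²/s²

Answer: kg·m²/s²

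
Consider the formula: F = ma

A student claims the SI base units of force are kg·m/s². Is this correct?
Units of each symbol in F = ma:
  m (mass): kg
  a (acceleration): m/s²

Multiplying the contributions: [kg] · [m/s²]
Adding exponents of each base unit: kg: 1, m: 1, s: -2
SI base units of force: kg·m/s²

The claimed units kg·m/s² match the derived units, so the claim is correct.

Answer: Yes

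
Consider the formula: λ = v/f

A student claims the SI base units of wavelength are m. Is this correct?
Units of each symbol in λ = v/f:
  v (wave speed): m/s
  f (frequency): 1/s  → in the denominator, contributes s

Multiplying the contributions: [m/s] · [s]
Adding exponents of each base unit: m: 1
SI base units of wavelength: m

The claimed units m match the derived units, so the claim is correct.

Answer: Yes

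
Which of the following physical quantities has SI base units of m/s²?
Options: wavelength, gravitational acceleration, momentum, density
Checking the SI base units of each option:
  wavelength (λ = v/f): m  ✗
  gravitational acceleration (g = GM/r²): m/s²  ✓ matches
  momentum (p = mv): kg·m/s  ✗
  density (ρ = m/V): kg/m³  ✗

Only gravitational acceleration has units m/s².

Answer: gravitational acceleration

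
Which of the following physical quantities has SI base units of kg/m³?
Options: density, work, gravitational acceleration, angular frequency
Checking the SI base units of each option:
  density (ρ = m/V): kg/m³  ✓ matches
  work (W = Fd): kg·m²/s²  ✗
  gravitational acceleration (g = GM/r²): m/s²  ✗
  angular frequency (ω = 2πf): 1/s  ✗

Only density has units kg/m³.

Answer: density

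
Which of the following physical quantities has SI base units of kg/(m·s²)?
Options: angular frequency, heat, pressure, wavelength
Checking the SI base units of each option:
  angular frequency (ω = 2πf): 1/s  ✗
  heat (Q = mcΔT): kg·m²/s²  ✗
  pressure (P = F/A): kg/(m·s²)  ✓ matches
  wavelength (λ = v/f): m  ✗

Only pressure has units kg/(m·s²).

Answer: pressure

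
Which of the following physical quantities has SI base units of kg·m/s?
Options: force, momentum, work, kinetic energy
Checking the SI base units of each option:
  force (F = ma): kg·m/s²  ✗
  momentum (p = mv): kg·m/s  ✓ matches
  work (W = Fd): kg·m²/s²  ✗
  kinetic energy (E = ½mv²): kg·m²/s²  ✗

Only momentum has units kg·m/s.

Answer: momentum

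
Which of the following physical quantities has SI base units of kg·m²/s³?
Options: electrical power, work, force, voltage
Checking the SI base units of each option:
  electrical power (P = IV): kg·m²/s³  ✓ matches
  work (W = Fd): kg·m²/s²  ✗
  force (F = ma): kg·m/s²  ✗
  voltage (V = IR): kg·m²/(s³·A)  ✗

Only electrical power has units kg·m²/s³.

Answer: electrical power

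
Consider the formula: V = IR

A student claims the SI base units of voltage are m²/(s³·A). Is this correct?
Units of each symbol in V = IR:
  I (current): A
  R (resistance, in ohms): kg·m²/(s³·A²)

Multiplying the contributions: [A] · [kg·m²/(s³·A²)]
Adding exponents of each base unit: kg: 1, m: 2, s: -3, A: -1
SI base units of voltage: kg·m²/(s³·A)

The claimed units m²/(s³·A) (exponents m: 2, s: -3, A: -1) do not match the derived units kg·m²/(s³·A) (exponents kg: 1, m: 2, s: -3, A: -1), so the claim is incorrect.

Answer: No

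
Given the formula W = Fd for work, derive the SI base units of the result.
Units of each symbol in W = Fd:
  F (force): kg·m/s²
  d (displacement): m

Multiplying the contributions: [kg·m/s²] · [m]
Adding exponents of each base unit: kg: 1, m: 2, s: -2
SI base units of work: kg·m²/s²

Answer: kg·m²/s²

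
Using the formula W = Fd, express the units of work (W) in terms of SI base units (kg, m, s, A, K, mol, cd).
Units of each symbol in W = Fd:
  F (force): kg·m/s²
  d (displacement): m

Multiplying the contributions: [kg·m/s²] · [m]
Adding exponents of each base unit: kg: 1, m: 2, s: -2
SI base units of work: kg·m²/s²

Answer: kg·m²/s²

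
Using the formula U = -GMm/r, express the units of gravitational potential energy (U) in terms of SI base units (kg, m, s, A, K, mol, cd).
Units of each symbol in U = -GMm/r:
  G (gravitational constant): m³/(kg·s²)
  M (mass): kg
  m (mass): kg
  r (distance): m  → in the denominator, contributes 1/m
  The minus sign does not affect the units.

Multiplying the contributions: [m³/(kg·s²)] · [kg] · [kg] · [1/m]
Adding exponents of each base unit: kg: 1, m: 2, s: -2
SI base units of gravitational potential energy: kg·m²/s²

Answer: kg·m²/s²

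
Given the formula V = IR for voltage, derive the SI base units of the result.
Units of each symbol in V = IR:
  I (current): A
  R (resistance, in ohms): kg·m²/(s³·A²)

Multiplying the contributions: [A] · [kg·m²/(s³·A²)]
Adding exponents of each base unit: kg: 1, m: 2, s: -3, A: -1
SI base units of voltage: kg·m²/(s³·A)

Answer: kg·m²/(s³·A)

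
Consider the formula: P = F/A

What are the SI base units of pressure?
Units of each symbol in P = F/A:
  F (force): kg·m/s²
  A (area): m²  → in the denominator, contributes 1/m²

Multiplying the contributions: [kg·m/s²] · [1/m²]
Adding exponents of each base unit: kg: 1, m: -1, s: -2
SI base units of pressure: kg/(m·s²)

Answer: kg/(m·s²)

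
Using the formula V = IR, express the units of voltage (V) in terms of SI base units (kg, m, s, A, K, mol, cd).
Units of each symbol in V = IR:
  I (current): A
  R (resistance, in ohms): kg·m²/(s³·A²)

Multiplying the contributions: [A] · [kg·m²/(s³·A²)]
Adding exponents of each base unit: kg: 1, m: 2, s: -3, A: -1
SI base units of voltage: kg·m²/(s³·A)

Answer: kg·m²/(s³·A)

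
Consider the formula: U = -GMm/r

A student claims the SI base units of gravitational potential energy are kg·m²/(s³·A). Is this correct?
Units of each symbol in U = -GMm/r:
  G (gravitational constant): m³/(kg·s²)
  M (mass): kg
  m (mass): kg
  r (distance): m  → in the denominator, contributes 1/m
  The minus sign does not affect the units.

Multiplying the contributions: [m³/(kg·s²)] · [kg] · [kg] · [1/m]
Adding exponents of each base unit: kg: 1, m: 2, s: -2
SI base units of gravitational potential energy: kg·m²/s²

The claimed units kg·m²/(s³·A) (exponents kg: 1, m: 2, s: -3, A: -1) do not match the derived units kg·m²/s² (exponents kg: 1, m: 2, s: -2), so the claim is incorrect.

Answer: No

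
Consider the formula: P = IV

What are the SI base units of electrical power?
Units of each symbol in P = IV:
  I (current): A
  V (voltage, in volts): kg·m²/(s³·A)

Multiplying the contributions: [A] · [kg·m²/(s³·A)]
Adding exponents of each base unit: kg: 1, m: 2, s: -3
SI base units of electrical power: kg·m²/s³

Answer: kg·m²/s³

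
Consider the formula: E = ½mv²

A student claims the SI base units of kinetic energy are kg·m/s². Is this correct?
Units of each symbol in E = ½mv²:
  m (mass): kg
  v (speed): m/s  → to the power 2, contributes m²/s²
  The factor ½ is dimensionless.

Multiplying the contributions: [kg] · [m²/s²]
Adding exponents of each base unit: kg: 1, m: 2, s: -2
SI base units of kinetic energy: kg·m²/s²

The claimed units kg·m/s² (exponents kg: 1, m: 1, s: -2) do not match the derived units kg·m²/s² (exponents kg: 1, m: 2, s: -2), so the claim is incorrect.

Answer: No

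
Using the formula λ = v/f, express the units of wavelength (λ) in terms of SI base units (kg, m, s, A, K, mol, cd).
Units of each symbol in λ = v/f:
  v (wave speed): m/s
  f (frequency): 1/s  → in the denominator, contributes s

Multiplying the contributions: [m/s] · [s]
Adding exponents of each base unit: m: 1
SI base units of wavelength: m

Answer: m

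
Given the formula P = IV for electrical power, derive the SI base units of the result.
Units of each symbol in P = IV:
  I (current): A
  V (voltage, in volts): kg·m²/(s³·A)

Multiplying the contributions: [A] · [kg·m²/(s³·A)]
Adding exponents of each base unit: kg: 1, m: 2, s: -3
SI base units of electrical power: kg·m²/s³

Answer: kg·m²/s³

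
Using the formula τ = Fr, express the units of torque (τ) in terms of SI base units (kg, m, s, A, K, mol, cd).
Units of each symbol in τ = Fr:
  F (force): kg·m/s²
  r (lever arm): m

Multiplying the contributions: [kg·m/s²] · [m]
Adding exponents of each base unit: kg: 1, m: 2, s: -2
SI base units of torque: kg·m²/s²

Answer: kg·m²/s²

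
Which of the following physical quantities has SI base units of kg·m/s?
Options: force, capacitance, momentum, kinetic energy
Checking the SI base units of each option:
  force (F = ma): kg·m/s²  ✗
  capacitance (C = Q/V): s⁴·A²/(kg·m²)  ✗
  momentum (p = mv): kg·m/s  ✓ matches
  kinetic energy (E = ½mv²): kg·m²/s²  ✗

Only momentum has units kg·m/s.

Answer: momentum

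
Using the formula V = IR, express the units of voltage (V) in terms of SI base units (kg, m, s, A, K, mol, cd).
Units of each symbol in V = IR:
  I (current): A
  R (resistance, in ohms): kg·m²/(s³·A²)

Multiplying the contributions: [A] · [kg·m²/(s³·A²)]
Adding exponents of each base unit: kg: 1, m: 2, s: -3, A: -1
SI base units of voltage: kg·m²/(s³·A)

Answer: kg·m²/(s³·A)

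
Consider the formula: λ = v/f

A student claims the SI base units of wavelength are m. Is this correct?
Units of each symbol in λ = v/f:
  v (wave speed): m/s
  f (frequency): 1/s  → in the denominator, contributes s

Multiplying the contributions: [m/s] · [s]
Adding exponents of each base unit: m: 1
SI base units of wavelength: m

The claimed units m match the derived units, so the claim is correct.

Answer: Yes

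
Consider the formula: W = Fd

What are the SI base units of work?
Units of each symbol in W = Fd:
  F (force): kg·m/s²
  d (displacement): m

Multiplying the contributions: [kg·m/s²] · [m]
Adding exponents of each base unit: kg: 1, m: 2, s: -2
SI base units of work: kg·m²/s²

Answer: kg·m²/s²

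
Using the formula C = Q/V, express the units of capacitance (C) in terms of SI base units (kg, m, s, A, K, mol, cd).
Units of each symbol in C = Q/V:
  Q (charge, in coulombs): s·A
  V (voltage, in volts): kg·m²/(s³·A)  → in the denominator, contributes s³·A/(kg·m²)

Multiplying the contributions: [s·A] · [s³·A/(kg·m²)]
Adding exponents of each base unit: kg: -1, m: -2, s: 4, A: 2
SI base units of capacitance: s⁴·A²/(kg·m²)

Answer: s⁴·A²/(kg·m²)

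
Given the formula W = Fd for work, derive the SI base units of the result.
Units of each symbol in W = Fd:
  F (force): kg·m/s²
  d (displacement): m

Multiplying the contributions: [kg·m/s²] · [m]
Adding exponents of each base unit: kg: 1, m: 2, s: -2
SI base units of work: kg·m²/s²

Answer: kg·m²/s²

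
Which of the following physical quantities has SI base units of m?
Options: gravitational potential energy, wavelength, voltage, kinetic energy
Checking the SI base units of each option:
  gravitational potential energy (U = -GMm/r): kg·m²/s²  ✗
  wavelength (λ = v/f): m  ✓ matches
  voltage (V = IR): kg·m²/(s³·A)  ✗
  kinetic energy (E = ½mv²): kg·m²/s²  ✗

Only wavelength has units m.

Answer: wavelength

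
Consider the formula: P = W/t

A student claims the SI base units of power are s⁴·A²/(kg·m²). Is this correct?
Units of each symbol in P = W/t:
  W (work): kg·m²/s²
  t (time): s  → in the denominator, contributes 1/s

Multiplying the contributions: [kg·m²/s²] · [1/s]
Adding exponents of each base unit: kg: 1, m: 2, s: -3
SI base units of power: kg·m²/s³

The claimed units s⁴·A²/(kg·m²) (exponents kg: -1, m: -2, s: 4, A: 2) do not match the derived units kg·m²/s³ (exponents kg: 1, m: 2, s: -3), so the claim is incorrect.

Answer: No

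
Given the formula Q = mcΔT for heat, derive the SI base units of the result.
Units of each symbol in Q = mcΔT:
  m (mass): kg
  c (specific heat capacity, in J/(kg·K)): m²/(s²·K)
  ΔT (temperature change): K

Multiplying the contributions: [kg] · [m²/(s²·K)] · [K]
Adding exponents of each base unit: kg: 1, m: 2, s: -2
SI base units of heat: kg·m²/s²

Answer: kg·m²/s²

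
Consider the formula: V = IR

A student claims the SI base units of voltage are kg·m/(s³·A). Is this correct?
Units of each symbol in V = IR:
  I (current): A
  R (resistance, in ohms): kg·m²/(s³·A²)

Multiplying the contributions: [A] · [kg·m²/(s³·A²)]
Adding exponents of each base unit: kg: 1, m: 2, s: -3, A: -1
SI base units of voltage: kg·m²/(s³·A)

The claimed units kg·m/(s³·A) (exponents kg: 1, m: 1, s: -3, A: -1) do not match the derived units kg·m²/(s³·A) (exponents kg: 1, m: 2, s: -3, A: -1), so the claim is incorrect.

Answer: No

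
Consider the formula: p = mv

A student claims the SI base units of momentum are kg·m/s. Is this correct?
Units of each symbol in p = mv:
  m (mass): kg
  v (velocity): m/s

Multiplying the contributions: [kg] · [m/s]
Adding exponents of each base unit: kg: 1, m: 1, s: -1
SI base units of momentum: kg·m/s

The claimed units kg·m/s match the derived units, so the claim is correct.

Answer: Yes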